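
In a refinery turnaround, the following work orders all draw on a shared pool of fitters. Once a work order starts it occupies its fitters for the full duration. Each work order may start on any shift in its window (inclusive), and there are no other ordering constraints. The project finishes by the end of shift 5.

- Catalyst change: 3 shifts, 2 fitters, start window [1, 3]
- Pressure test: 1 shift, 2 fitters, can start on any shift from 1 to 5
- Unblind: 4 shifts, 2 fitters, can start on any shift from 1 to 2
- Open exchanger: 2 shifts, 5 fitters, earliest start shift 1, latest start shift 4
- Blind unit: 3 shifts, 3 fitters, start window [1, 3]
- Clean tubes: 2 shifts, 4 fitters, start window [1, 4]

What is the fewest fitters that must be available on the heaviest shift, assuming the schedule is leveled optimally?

Early-start (Catalyst change@1, Pressure test@1, Unblind@1, Open exchanger@1, Blind unit@1, Clean tubes@1) gives peak 18: s1:18  s2:16  s3:7  s4:2  s5:0.
Shift Unblind→2, Blind unit→3, Clean tubes→4.
Schedule Catalyst change@1, Pressure test@1, Unblind@2, Open exchanger@1, Blind unit@3, Clean tubes@4: s1:9  s2:9  s3:7  s4:9  s5:9 — peak 9.
Total fitter-shifts = 43 over 5 shifts ⇒ peak ≥ ⌈43/5⌉ = 9, so 9 is optimal.

9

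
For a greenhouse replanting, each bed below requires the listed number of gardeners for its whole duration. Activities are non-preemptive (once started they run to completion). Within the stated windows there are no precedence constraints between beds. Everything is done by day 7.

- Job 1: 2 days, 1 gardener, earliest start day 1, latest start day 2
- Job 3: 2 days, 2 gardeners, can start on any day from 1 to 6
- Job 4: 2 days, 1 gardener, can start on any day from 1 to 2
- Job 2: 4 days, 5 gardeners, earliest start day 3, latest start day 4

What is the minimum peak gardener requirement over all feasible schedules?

5

Schedule Job 1@1, Job 3@1, Job 4@1, Job 2@3: d1:4  d2:4  d3:5  d4:5  d5:5  d6:5  d7:0 — peak 5.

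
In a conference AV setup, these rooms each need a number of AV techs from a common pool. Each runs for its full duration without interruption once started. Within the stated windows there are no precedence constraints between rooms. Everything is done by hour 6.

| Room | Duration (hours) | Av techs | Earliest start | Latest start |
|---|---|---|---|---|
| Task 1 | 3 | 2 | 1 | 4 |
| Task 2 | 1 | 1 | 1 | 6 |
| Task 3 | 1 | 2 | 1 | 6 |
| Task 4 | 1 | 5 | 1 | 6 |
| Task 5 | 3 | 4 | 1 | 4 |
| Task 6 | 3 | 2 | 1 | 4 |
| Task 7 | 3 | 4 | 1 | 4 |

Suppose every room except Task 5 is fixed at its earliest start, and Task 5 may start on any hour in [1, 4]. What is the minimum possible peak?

Task 5@1: h1:20  h2:12  h3:12  h4:0  h5:0  h6:0 → peak 20
Task 5@2: h1:16  h2:12  h3:12  h4:4  h5:0  h6:0 → peak 16
Task 5@3: h1:16  h2:8  h3:12  h4:4  h5:4  h6:0 → peak 16
Task 5@4: h1:16  h2:8  h3:8  h4:4  h5:4  h6:4 → peak 16
Best is Task 5@2, peak 16.

16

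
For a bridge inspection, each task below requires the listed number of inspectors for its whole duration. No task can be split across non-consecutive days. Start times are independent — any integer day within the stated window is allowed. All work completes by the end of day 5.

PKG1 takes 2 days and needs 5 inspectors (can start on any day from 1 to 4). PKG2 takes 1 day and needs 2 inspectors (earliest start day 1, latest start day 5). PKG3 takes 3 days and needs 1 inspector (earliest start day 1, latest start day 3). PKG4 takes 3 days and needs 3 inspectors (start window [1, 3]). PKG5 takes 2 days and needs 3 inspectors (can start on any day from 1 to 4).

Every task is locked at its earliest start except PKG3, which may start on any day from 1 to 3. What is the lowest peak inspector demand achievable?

PKG3@1: d1:14  d2:12  d3:4  d4:0  d5:0 → peak 14
PKG3@2: d1:13  d2:12  d3:4  d4:1  d5:0 → peak 13
PKG3@3: d1:13  d2:11  d3:4  d4:1  d5:1 → peak 13
Best is PKG3@2, peak 13.

13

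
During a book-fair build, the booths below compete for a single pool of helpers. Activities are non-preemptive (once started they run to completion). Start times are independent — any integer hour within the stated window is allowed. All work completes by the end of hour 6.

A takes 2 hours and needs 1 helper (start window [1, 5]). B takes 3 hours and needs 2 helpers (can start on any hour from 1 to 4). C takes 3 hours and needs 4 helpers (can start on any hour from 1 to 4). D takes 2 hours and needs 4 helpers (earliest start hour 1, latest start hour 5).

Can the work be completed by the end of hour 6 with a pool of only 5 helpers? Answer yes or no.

no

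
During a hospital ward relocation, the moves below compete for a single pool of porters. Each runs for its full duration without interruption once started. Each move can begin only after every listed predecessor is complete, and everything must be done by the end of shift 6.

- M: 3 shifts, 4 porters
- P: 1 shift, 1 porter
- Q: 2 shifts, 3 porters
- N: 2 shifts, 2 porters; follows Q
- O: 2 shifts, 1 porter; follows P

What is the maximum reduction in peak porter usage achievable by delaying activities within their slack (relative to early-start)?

Early-start peak: s1:8  s2:8  s3:7  s4:2  s5:0  s6:0 ⇒ 8.
Leveled (M@3, P@1, Q@1, N@3, O@5): s1:4  s2:3  s3:6  s4:6  s5:5  s6:1 ⇒ 6.
Reduction 8 − 6 = 2.

2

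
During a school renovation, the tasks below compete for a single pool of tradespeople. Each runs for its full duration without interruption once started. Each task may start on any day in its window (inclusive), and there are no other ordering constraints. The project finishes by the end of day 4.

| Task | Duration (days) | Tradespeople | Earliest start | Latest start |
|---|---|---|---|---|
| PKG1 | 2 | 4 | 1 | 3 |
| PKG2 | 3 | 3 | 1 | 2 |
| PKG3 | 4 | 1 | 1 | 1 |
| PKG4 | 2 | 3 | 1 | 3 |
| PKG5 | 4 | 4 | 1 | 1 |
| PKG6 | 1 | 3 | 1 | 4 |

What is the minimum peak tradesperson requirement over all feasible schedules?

12

Early-start (PKG1@1, PKG2@1, PKG3@1, PKG4@1, PKG5@1, PKG6@1) gives peak 18: d1:18  d2:15  d3:8  d4:5.
Shift PKG4→3, PKG6→4.
Schedule PKG1@1, PKG2@1, PKG3@1, PKG4@3, PKG5@1, PKG6@4: d1:12  d2:12  d3:11  d4:11 — peak 12.
Total tradesperson-days = 46 over 4 days ⇒ peak ≥ ⌈46/4⌉ = 12, so 12 is optimal.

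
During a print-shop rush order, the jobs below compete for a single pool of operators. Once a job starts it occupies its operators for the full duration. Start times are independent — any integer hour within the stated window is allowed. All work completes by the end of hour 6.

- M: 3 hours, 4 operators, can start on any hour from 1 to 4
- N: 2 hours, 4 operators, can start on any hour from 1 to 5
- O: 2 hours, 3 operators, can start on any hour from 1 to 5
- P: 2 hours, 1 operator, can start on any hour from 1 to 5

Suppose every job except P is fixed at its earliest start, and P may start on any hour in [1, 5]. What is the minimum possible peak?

11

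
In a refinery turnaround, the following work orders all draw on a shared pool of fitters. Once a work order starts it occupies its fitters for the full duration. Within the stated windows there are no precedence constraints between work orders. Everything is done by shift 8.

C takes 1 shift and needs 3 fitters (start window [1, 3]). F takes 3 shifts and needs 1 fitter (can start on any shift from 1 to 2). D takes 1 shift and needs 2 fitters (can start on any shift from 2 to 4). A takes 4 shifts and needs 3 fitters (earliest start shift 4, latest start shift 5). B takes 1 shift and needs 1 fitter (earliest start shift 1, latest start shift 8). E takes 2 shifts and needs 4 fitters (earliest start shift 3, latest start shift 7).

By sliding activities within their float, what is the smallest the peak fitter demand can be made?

Early-start (C@1, F@1, D@2, A@4, B@1, E@3) gives peak 7: s1:5  s2:3  s3:5  s4:7  s5:3  s6:3  s7:3  s8:0.
Shift A→5.
Schedule C@1, F@1, D@2, A@5, B@1, E@3: s1:5  s2:3  s3:5  s4:4  s5:3  s6:3  s7:3  s8:3 — peak 5.

5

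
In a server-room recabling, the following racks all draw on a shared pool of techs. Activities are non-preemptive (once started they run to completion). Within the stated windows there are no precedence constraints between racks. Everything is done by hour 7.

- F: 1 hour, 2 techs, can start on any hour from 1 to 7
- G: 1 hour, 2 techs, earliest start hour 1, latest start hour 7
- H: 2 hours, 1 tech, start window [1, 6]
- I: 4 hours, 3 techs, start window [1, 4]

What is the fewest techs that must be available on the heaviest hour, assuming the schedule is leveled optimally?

3

Early-start (F@1, G@1, H@1, I@1) gives peak 8: h1:8  h2:4  h3:3  h4:3  h5:0  h6:0  h7:0.
Shift G→2, I→3.
Schedule F@1, G@2, H@1, I@3: h1:3  h2:3  h3:3  h4:3  h5:3  h6:3  h7:0 — peak 3.
Total tech-hours = 18 over 7 hours ⇒ peak ≥ ⌈18/7⌉ = 3, so 3 is optimal.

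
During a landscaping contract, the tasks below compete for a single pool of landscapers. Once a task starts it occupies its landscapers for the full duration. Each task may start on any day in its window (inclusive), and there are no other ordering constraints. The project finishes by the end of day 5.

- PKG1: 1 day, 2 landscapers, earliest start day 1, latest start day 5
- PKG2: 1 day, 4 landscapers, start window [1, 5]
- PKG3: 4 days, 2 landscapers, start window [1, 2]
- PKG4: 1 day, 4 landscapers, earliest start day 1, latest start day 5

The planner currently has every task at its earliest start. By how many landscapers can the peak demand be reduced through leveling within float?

6

Early-start peak: d1:12  d2:2  d3:2  d4:2  d5:0 ⇒ 12.
Leveled (PKG1@1, PKG2@1, PKG3@2, PKG4@2): d1:6  d2:6  d3:2  d4:2  d5:2 ⇒ 6.
Reduction 12 − 6 = 6.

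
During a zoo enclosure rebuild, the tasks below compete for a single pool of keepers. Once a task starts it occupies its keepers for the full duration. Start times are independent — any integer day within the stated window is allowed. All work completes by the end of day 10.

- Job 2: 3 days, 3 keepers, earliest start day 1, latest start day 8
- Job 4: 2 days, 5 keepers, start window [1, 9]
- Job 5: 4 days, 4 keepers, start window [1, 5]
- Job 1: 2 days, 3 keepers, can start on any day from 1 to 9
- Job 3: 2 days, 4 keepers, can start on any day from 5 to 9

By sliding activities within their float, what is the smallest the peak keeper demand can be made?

Early-start (Job 2@1, Job 4@1, Job 5@1, Job 1@1, Job 3@5) gives peak 15: d1:15  d2:15  d3:7  d4:4  d5:4  d6:4  d7:0  d8:0  d9:0  d10:0.
Shift Job 4→5, Job 1→7, Job 3→7.
Schedule Job 2@1, Job 4@5, Job 5@1, Job 1@7, Job 3@7: d1:7  d2:7  d3:7  d4:4  d5:5  d6:5  d7:7  d8:7  d9:0  d10:0 — peak 7.

7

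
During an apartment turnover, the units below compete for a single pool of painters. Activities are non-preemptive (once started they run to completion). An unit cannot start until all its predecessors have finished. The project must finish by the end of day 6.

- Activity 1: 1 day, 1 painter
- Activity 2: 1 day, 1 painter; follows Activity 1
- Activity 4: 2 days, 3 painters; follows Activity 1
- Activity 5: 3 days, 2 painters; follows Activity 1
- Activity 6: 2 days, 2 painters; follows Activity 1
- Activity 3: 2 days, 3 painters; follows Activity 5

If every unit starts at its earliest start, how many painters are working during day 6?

At early start, day 6 has: Activity 3.
Demand: 3 = 3.

3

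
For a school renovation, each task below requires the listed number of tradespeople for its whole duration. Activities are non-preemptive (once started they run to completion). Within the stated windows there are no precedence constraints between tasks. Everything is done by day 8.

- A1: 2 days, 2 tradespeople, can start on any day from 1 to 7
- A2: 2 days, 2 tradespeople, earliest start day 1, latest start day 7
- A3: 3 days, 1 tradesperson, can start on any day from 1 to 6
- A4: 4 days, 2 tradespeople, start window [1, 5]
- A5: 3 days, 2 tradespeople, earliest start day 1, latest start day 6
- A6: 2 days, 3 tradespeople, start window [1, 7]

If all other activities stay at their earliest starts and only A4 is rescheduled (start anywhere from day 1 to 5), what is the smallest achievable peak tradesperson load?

10

A4@1: d1:12  d2:12  d3:5  d4:2  d5:0  d6:0  d7:0  d8:0 → peak 12
A4@2: d1:10  d2:12  d3:5  d4:2  d5:2  d6:0  d7:0  d8:0 → peak 12
A4@3: d1:10  d2:10  d3:5  d4:2  d5:2  d6:2  d7:0  d8:0 → peak 10
A4@4: d1:10  d2:10  d3:3  d4:2  d5:2  d6:2  d7:2  d8:0 → peak 10
A4@5: d1:10  d2:10  d3:3  d4:0  d5:2  d6:2  d7:2  d8:2 → peak 10
Best is A4@3, peak 10.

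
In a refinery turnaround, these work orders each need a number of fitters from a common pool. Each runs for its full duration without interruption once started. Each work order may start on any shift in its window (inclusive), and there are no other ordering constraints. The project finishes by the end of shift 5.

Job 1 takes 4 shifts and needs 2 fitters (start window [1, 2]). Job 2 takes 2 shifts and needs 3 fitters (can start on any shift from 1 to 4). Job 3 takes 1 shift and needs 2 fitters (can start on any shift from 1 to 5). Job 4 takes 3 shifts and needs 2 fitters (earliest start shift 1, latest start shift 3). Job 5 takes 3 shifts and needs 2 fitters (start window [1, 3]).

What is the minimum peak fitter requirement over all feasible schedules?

Early-start (Job 1@1, Job 2@1, Job 3@1, Job 4@1, Job 5@1) gives peak 11: s1:11  s2:9  s3:6  s4:2  s5:0.
Shift Job 3→5, Job 4→3, Job 5→3.
Schedule Job 1@1, Job 2@1, Job 3@5, Job 4@3, Job 5@3: s1:5  s2:5  s3:6  s4:6  s5:6 — peak 6.
Total fitter-shifts = 28 over 5 shifts ⇒ peak ≥ ⌈28/5⌉ = 6, so 6 is optimal.

6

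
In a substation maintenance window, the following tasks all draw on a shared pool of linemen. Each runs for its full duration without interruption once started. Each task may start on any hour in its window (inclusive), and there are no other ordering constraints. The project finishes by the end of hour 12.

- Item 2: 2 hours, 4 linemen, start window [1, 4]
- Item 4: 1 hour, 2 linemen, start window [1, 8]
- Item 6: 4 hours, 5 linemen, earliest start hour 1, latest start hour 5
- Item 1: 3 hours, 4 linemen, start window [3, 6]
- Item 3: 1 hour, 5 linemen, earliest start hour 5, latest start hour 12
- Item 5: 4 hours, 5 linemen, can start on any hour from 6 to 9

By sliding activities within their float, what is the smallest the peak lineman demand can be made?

9

Early-start (Item 2@1, Item 4@1, Item 6@1, Item 1@3, Item 3@5, Item 5@6) gives peak 11: h1:11  h2:9  h3:9  h4:9  h5:9  h6:5  h7:5  h8:5  h9:5  h10:0  h11:0  h12:0.
Shift Item 6→2, Item 3→6, Item 5→7.
Schedule Item 2@1, Item 4@1, Item 6@2, Item 1@3, Item 3@6, Item 5@7: h1:6  h2:9  h3:9  h4:9  h5:9  h6:5  h7:5  h8:5  h9:5  h10:5  h11:0  h12:0 — peak 9.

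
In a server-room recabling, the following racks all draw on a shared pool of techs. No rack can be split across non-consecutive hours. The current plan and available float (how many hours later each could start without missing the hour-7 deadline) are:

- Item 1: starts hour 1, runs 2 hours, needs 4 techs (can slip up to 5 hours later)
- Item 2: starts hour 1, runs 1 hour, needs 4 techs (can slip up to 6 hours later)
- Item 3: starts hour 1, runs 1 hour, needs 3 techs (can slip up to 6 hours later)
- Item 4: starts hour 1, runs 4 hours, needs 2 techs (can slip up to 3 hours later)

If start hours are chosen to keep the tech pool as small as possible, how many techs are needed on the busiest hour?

Early-start (Item 1@1, Item 2@1, Item 3@1, Item 4@1) gives peak 13: h1:13  h2:6  h3:2  h4:2  h5:0  h6:0  h7:0.
Shift Item 2→3, Item 3→4, Item 4→4.
Schedule Item 1@1, Item 2@3, Item 3@4, Item 4@4: h1:4  h2:4  h3:4  h4:5  h5:2  h6:2  h7:2 — peak 5.

5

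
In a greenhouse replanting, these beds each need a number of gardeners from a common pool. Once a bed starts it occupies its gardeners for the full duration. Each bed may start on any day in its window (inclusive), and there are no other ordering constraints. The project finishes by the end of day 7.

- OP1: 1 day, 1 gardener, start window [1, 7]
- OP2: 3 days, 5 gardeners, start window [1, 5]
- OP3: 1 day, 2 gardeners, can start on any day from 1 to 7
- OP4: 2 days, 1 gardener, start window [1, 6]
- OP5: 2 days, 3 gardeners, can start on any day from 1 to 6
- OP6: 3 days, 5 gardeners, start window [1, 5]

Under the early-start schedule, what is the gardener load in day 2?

14

At early start, day 2 has: OP2, OP4, OP5, OP6.
Demand: 5 + 1 + 3 + 5 = 14.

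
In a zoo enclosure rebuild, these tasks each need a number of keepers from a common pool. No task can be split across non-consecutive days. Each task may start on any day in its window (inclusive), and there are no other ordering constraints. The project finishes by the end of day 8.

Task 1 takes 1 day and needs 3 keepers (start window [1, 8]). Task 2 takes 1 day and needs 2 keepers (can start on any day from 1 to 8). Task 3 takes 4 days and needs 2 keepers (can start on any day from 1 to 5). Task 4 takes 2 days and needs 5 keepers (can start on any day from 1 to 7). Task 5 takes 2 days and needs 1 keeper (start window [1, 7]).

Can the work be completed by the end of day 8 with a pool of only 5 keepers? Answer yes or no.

Schedule Task 1@1, Task 2@1, Task 3@2, Task 4@6, Task 5@2: d1:5  d2:3  d3:3  d4:2  d5:2  d6:5  d7:5  d8:0 — peak 5 ≤ 5.

yes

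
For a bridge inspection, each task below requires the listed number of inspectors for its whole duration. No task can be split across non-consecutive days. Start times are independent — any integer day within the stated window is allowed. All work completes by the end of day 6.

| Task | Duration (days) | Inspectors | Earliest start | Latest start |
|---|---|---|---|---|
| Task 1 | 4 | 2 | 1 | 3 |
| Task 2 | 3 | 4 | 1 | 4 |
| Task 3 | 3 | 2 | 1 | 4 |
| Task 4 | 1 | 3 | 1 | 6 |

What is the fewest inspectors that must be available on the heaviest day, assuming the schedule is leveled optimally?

6

Early-start (Task 1@1, Task 2@1, Task 3@1, Task 4@1) gives peak 11: d1:11  d2:8  d3:8  d4:2  d5:0  d6:0.
Shift Task 3→4, Task 4→5.
Schedule Task 1@1, Task 2@1, Task 3@4, Task 4@5: d1:6  d2:6  d3:6  d4:4  d5:5  d6:2 — peak 6.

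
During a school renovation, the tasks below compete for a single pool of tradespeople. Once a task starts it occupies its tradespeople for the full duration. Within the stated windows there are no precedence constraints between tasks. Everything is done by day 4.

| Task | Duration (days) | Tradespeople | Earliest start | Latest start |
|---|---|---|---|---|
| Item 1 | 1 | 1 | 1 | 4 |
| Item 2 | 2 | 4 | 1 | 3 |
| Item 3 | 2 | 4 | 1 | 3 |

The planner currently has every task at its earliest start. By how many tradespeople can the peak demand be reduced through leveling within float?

4

Early-start peak: d1:9  d2:8  d3:0  d4:0 ⇒ 9.
Leveled (Item 1@1, Item 2@1, Item 3@3): d1:5  d2:4  d3:4  d4:4 ⇒ 5.
Reduction 9 − 5 = 4.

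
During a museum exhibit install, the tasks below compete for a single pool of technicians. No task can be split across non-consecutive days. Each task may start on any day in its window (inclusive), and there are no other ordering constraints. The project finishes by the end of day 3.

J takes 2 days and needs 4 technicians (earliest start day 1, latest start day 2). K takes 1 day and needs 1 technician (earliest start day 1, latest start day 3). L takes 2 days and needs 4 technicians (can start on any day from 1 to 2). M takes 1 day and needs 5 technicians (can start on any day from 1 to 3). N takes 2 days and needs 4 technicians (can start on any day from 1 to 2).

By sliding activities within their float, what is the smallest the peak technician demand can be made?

Early-start (J@1, K@1, L@1, M@1, N@1) gives peak 18: d1:18  d2:12  d3:0.
Shift M→3, N→2.
Schedule J@1, K@1, L@1, M@3, N@2: d1:9  d2:12  d3:9 — peak 12.

12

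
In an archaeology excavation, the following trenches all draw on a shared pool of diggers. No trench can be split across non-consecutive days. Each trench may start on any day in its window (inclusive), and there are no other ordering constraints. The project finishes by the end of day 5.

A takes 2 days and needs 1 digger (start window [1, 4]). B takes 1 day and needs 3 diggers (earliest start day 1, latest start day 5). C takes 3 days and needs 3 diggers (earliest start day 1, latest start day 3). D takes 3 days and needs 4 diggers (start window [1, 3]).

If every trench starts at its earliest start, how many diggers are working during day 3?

At early start, day 3 has: C, D.
Demand: 3 + 4 = 7.

7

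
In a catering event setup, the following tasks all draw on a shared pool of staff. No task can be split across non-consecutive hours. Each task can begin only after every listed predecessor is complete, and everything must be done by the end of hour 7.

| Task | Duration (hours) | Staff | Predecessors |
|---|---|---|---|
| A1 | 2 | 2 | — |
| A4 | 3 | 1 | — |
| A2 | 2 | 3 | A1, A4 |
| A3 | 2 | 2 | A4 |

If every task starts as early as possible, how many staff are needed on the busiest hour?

5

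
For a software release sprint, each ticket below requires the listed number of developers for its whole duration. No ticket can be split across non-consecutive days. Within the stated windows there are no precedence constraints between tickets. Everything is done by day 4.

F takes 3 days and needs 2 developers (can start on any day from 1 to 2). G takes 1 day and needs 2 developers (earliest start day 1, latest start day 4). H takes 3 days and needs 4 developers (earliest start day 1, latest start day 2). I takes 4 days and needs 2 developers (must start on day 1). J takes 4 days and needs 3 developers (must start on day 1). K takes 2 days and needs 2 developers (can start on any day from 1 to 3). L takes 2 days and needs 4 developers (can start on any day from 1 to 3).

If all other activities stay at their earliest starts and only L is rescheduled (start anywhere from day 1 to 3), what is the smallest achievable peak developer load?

15

L@1: d1:19  d2:17  d3:11  d4:5 → peak 19
L@2: d1:15  d2:17  d3:15  d4:5 → peak 17
L@3: d1:15  d2:13  d3:15  d4:9 → peak 15
Best is L@3, peak 15.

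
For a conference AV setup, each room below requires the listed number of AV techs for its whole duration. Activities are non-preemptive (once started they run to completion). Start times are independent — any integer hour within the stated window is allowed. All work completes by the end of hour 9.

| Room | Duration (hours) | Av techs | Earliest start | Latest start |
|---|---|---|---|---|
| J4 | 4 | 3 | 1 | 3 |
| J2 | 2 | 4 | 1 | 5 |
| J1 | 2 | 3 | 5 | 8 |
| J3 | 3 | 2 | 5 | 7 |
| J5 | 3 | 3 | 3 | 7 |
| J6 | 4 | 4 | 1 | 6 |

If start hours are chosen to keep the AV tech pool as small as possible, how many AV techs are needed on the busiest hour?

7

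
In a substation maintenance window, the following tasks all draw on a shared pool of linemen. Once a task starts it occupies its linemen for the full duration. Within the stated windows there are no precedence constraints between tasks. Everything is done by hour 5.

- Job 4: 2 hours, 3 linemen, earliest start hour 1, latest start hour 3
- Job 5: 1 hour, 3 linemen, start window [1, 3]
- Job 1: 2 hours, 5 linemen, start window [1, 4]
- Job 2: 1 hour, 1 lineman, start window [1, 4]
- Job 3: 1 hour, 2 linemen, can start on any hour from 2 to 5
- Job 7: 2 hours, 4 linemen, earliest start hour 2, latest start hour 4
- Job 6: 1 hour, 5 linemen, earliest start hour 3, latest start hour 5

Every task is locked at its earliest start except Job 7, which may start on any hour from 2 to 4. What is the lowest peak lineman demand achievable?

Job 7@2: h1:12  h2:14  h3:9  h4:0  h5:0 → peak 14
Job 7@3: h1:12  h2:10  h3:9  h4:4  h5:0 → peak 12
Job 7@4: h1:12  h2:10  h3:5  h4:4  h5:4 → peak 12
Best is Job 7@3, peak 12.

12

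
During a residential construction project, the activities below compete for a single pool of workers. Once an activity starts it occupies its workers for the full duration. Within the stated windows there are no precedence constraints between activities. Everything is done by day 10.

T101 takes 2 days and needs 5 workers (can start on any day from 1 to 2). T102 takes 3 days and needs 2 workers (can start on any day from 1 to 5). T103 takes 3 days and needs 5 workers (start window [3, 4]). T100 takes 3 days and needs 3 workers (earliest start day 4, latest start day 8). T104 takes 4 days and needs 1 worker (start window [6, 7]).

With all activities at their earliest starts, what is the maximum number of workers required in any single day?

Early-start schedule: T101@1, T102@1, T103@3, T100@4, T104@6.
Load per day: day 1: 7, day 2: 7, day 3: 7, day 4: 8, day 5: 8, day 6: 4, day 7: 1, day 8: 1, day 9: 1, day 10: 0.
Peak is 8.

8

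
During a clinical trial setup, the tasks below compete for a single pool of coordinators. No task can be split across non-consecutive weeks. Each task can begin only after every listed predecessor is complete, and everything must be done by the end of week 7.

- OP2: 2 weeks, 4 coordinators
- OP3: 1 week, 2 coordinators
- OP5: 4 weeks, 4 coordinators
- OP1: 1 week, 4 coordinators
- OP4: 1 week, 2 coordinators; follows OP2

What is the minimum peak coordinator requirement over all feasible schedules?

Early-start (OP2@1, OP3@1, OP5@1, OP1@1, OP4@3) gives peak 14: w1:14  w2:8  w3:6  w4:4  w5:0  w6:0  w7:0.
Shift OP5→3, OP1→7.
Schedule OP2@1, OP3@1, OP5@3, OP1@7, OP4@3: w1:6  w2:4  w3:6  w4:4  w5:4  w6:4  w7:4 — peak 6.

6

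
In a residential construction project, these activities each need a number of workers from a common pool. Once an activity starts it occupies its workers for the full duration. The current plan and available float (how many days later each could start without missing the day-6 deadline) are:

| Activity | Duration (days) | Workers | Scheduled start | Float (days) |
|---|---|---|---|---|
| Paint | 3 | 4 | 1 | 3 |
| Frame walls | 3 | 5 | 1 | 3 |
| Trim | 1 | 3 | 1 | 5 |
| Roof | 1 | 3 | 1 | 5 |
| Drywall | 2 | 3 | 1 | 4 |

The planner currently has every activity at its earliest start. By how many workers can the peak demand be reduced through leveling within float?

Early-start peak: d1:18  d2:12  d3:9  d4:0  d5:0  d6:0 ⇒ 18.
Leveled (Paint@1, Frame walls@4, Trim@1, Roof@2, Drywall@3): d1:7  d2:7  d3:7  d4:8  d5:5  d6:5 ⇒ 8.
Reduction 18 − 8 = 10.

10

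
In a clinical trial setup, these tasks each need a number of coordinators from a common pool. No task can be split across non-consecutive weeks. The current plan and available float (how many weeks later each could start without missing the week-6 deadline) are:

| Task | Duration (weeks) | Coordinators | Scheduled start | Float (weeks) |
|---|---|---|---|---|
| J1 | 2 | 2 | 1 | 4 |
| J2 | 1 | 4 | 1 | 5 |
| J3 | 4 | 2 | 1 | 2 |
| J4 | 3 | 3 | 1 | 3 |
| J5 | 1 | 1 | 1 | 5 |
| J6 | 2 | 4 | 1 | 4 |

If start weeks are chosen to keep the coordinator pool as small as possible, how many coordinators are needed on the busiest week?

6

Early-start (J1@1, J2@1, J3@1, J4@1, J5@1, J6@1) gives peak 16: w1:16  w2:11  w3:5  w4:2  w5:0  w6:0.
Shift J3→3, J4→2, J5→2, J6→5.
Schedule J1@1, J2@1, J3@3, J4@2, J5@2, J6@5: w1:6  w2:6  w3:5  w4:5  w5:6  w6:6 — peak 6.
Total coordinator-weeks = 34 over 6 weeks ⇒ peak ≥ ⌈34/6⌉ = 6, so 6 is optimal.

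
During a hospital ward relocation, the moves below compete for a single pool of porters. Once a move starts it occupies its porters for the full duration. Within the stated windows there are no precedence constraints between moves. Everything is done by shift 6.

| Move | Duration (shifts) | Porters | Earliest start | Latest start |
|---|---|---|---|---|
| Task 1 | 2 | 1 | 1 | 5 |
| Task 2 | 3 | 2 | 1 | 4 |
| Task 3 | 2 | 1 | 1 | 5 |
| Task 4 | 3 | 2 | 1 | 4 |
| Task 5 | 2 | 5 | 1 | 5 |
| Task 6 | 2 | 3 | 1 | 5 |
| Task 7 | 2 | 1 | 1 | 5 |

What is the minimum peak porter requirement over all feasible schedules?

Early-start (Task 1@1, Task 2@1, Task 3@1, Task 4@1, Task 5@1, Task 6@1, Task 7@1) gives peak 15: s1:15  s2:15  s3:4  s4:0  s5:0  s6:0.
Shift Task 5→5, Task 6→3.
Schedule Task 1@1, Task 2@1, Task 3@1, Task 4@1, Task 5@5, Task 6@3, Task 7@1: s1:7  s2:7  s3:7  s4:3  s5:5  s6:5 — peak 7.

7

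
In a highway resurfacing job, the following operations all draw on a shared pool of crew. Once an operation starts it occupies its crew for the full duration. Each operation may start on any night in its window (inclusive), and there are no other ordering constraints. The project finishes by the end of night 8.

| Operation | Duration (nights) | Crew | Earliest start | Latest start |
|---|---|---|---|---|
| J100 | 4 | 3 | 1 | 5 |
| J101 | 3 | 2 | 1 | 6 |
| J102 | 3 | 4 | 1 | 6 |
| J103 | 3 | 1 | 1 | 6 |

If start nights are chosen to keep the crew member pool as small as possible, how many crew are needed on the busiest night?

5

Early-start (J100@1, J101@1, J102@1, J103@1) gives peak 10: n1:10  n2:10  n3:10  n4:3  n5:0  n6:0  n7:0  n8:0.
Shift J102→5, J103→4.
Schedule J100@1, J101@1, J102@5, J103@4: n1:5  n2:5  n3:5  n4:4  n5:5  n6:5  n7:4  n8:0 — peak 5.
Total crew member-nights = 33 over 8 nights ⇒ peak ≥ ⌈33/8⌉ = 5, so 5 is optimal.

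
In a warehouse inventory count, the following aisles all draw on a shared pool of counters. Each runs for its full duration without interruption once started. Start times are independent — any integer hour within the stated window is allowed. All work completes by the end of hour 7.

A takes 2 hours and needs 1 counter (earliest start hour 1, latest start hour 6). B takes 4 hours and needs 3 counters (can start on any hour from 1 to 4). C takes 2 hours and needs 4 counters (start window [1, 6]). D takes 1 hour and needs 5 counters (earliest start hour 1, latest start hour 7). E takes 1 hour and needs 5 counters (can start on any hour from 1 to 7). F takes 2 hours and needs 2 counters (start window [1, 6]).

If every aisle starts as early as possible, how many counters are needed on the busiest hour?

20

Early-start schedule: A@1, B@1, C@1, D@1, E@1, F@1.
Load per hour: hour 1: 20, hour 2: 10, hour 3: 3, hour 4: 3, hour 5: 0, hour 6: 0, hour 7: 0.
Peak is 20.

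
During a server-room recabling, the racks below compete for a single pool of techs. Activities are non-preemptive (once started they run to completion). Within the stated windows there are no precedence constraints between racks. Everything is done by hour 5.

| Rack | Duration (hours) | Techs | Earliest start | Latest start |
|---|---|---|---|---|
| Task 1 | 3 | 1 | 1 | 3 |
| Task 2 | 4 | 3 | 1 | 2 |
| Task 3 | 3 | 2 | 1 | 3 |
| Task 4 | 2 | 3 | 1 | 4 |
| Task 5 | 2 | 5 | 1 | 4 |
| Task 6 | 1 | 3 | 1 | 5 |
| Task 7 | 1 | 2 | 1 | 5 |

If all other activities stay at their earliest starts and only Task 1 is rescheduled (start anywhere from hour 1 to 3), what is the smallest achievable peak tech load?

Task 1@1: h1:19  h2:14  h3:6  h4:3  h5:0 → peak 19
Task 1@2: h1:18  h2:14  h3:6  h4:4  h5:0 → peak 18
Task 1@3: h1:18  h2:13  h3:6  h4:4  h5:1 → peak 18
Best is Task 1@2, peak 18.

18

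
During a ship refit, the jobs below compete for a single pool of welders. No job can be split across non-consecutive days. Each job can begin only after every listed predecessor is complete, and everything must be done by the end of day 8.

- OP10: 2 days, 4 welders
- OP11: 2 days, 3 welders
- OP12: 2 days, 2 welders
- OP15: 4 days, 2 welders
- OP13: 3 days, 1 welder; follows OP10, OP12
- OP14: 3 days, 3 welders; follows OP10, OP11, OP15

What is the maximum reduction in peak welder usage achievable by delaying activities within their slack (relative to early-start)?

4

Early-start peak: d1:11  d2:11  d3:3  d4:3  d5:4  d6:3  d7:3  d8:0 ⇒ 11.
Leveled (OP10@1, OP11@3, OP12@3, OP15@1, OP13@5, OP14@5): d1:6  d2:6  d3:7  d4:7  d5:4  d6:4  d7:4  d8:0 ⇒ 7.
Reduction 11 − 7 = 4.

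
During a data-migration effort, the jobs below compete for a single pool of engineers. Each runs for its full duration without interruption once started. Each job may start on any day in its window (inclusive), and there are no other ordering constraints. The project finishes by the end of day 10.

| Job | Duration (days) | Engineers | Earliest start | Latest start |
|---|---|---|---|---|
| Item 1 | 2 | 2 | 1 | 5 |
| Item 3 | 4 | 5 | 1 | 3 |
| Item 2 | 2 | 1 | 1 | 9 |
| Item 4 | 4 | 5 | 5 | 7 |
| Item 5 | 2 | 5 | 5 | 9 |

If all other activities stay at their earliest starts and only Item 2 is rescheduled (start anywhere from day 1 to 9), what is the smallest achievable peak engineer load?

Item 2@1: d1:8  d2:8  d3:5  d4:5  d5:10  d6:10  d7:5  d8:5  d9:0  d10:0 → peak 10
Item 2@2: d1:7  d2:8  d3:6  d4:5  d5:10  d6:10  d7:5  d8:5  d9:0  d10:0 → peak 10
Item 2@3: d1:7  d2:7  d3:6  d4:6  d5:10  d6:10  d7:5  d8:5  d9:0  d10:0 → peak 10
Item 2@4: d1:7  d2:7  d3:5  d4:6  d5:11  d6:10  d7:5  d8:5  d9:0  d10:0 → peak 11
Item 2@5: d1:7  d2:7  d3:5  d4:5  d5:11  d6:11  d7:5  d8:5  d9:0  d10:0 → peak 11
Item 2@6: d1:7  d2:7  d3:5  d4:5  d5:10  d6:11  d7:6  d8:5  d9:0  d10:0 → peak 11
Item 2@7: d1:7  d2:7  d3:5  d4:5  d5:10  d6:10  d7:6  d8:6  d9:0  d10:0 → peak 10
Item 2@8: d1:7  d2:7  d3:5  d4:5  d5:10  d6:10  d7:5  d8:6  d9:1  d10:0 → peak 10
Item 2@9: d1:7  d2:7  d3:5  d4:5  d5:10  d6:10  d7:5  d8:5  d9:1  d10:1 → peak 10
Best is Item 2@1, peak 10.

10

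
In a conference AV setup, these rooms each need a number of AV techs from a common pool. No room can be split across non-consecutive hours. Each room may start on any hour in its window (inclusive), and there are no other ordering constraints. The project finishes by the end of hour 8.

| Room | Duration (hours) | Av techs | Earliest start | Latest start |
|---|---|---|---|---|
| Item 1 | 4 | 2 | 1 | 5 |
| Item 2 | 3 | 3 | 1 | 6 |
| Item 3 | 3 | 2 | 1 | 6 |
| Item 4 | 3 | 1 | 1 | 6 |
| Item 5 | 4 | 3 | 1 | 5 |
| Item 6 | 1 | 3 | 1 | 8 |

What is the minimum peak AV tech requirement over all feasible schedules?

Early-start (Item 1@1, Item 2@1, Item 3@1, Item 4@1, Item 5@1, Item 6@1) gives peak 14: h1:14  h2:11  h3:11  h4:5  h5:0  h6:0  h7:0  h8:0.
Shift Item 3→4, Item 5→5, Item 6→7.
Schedule Item 1@1, Item 2@1, Item 3@4, Item 4@1, Item 5@5, Item 6@7: h1:6  h2:6  h3:6  h4:4  h5:5  h6:5  h7:6  h8:3 — peak 6.
Total AV tech-hours = 41 over 8 hours ⇒ peak ≥ ⌈41/8⌉ = 6, so 6 is optimal.

6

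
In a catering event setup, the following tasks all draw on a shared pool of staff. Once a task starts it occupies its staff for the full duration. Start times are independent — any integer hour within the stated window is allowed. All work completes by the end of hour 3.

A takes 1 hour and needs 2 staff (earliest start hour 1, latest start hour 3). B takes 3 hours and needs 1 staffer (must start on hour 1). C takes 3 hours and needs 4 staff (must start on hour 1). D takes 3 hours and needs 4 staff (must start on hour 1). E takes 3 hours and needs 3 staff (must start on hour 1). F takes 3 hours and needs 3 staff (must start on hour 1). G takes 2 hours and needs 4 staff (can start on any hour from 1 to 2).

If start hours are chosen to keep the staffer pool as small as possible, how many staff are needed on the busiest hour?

Early-start (A@1, B@1, C@1, D@1, E@1, F@1, G@1) gives peak 21: h1:21  h2:19  h3:15.
Shift G→2.
Schedule A@1, B@1, C@1, D@1, E@1, F@1, G@2: h1:17  h2:19  h3:19 — peak 19.
Total staffer-hours = 55 over 3 hours ⇒ peak ≥ ⌈55/3⌉ = 19, so 19 is optimal.

19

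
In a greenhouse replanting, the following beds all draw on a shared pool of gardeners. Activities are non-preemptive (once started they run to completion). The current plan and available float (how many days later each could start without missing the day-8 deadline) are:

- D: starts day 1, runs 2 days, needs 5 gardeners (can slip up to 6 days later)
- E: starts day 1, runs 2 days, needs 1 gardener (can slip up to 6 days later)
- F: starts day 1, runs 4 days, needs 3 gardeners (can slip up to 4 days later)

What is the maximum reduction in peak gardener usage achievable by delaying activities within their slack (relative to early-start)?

Early-start peak: d1:9  d2:9  d3:3  d4:3  d5:0  d6:0  d7:0  d8:0 ⇒ 9.
Leveled (D@1, E@3, F@3): d1:5  d2:5  d3:4  d4:4  d5:3  d6:3  d7:0  d8:0 ⇒ 5.
Reduction 9 − 5 = 4.

4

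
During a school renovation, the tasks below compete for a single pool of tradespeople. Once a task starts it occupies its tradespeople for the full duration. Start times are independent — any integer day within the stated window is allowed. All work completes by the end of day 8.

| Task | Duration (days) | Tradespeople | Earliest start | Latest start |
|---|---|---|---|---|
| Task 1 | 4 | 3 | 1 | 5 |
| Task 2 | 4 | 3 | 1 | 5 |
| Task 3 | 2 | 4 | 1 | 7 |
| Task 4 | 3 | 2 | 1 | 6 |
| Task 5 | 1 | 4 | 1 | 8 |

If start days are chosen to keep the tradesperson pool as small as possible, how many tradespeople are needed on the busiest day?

6

Early-start (Task 1@1, Task 2@1, Task 3@1, Task 4@1, Task 5@1) gives peak 16: d1:16  d2:12  d3:8  d4:6  d5:0  d6:0  d7:0  d8:0.
Shift Task 3→5, Task 4→5, Task 5→7.
Schedule Task 1@1, Task 2@1, Task 3@5, Task 4@5, Task 5@7: d1:6  d2:6  d3:6  d4:6  d5:6  d6:6  d7:6  d8:0 — peak 6.
Total tradesperson-days = 42 over 8 days ⇒ peak ≥ ⌈42/8⌉ = 6, so 6 is optimal.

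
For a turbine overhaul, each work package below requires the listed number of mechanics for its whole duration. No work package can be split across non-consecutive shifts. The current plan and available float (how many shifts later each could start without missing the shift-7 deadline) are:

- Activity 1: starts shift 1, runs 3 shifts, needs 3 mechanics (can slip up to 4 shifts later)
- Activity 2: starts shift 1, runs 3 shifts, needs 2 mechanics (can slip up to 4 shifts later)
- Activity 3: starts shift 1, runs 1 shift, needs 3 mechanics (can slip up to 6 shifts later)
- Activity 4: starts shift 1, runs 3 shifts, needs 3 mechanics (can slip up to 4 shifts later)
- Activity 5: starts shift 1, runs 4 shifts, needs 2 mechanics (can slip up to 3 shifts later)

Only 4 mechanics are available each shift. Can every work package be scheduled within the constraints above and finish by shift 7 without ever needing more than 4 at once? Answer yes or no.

Total mechanic-shifts = 35; over 7 shifts the average is 35/7 > 4, so some shift must exceed 4.

no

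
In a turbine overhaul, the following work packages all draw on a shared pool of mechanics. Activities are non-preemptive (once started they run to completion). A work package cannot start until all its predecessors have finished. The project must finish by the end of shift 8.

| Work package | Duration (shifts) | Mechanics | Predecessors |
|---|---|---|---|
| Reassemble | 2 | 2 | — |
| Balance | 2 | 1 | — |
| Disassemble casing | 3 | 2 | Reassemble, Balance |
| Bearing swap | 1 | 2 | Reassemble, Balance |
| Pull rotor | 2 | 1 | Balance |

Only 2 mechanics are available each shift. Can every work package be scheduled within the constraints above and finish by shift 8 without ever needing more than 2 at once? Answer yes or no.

no

The minimum achievable peak is 3; 2 < 3, so no feasible schedule stays within the cap.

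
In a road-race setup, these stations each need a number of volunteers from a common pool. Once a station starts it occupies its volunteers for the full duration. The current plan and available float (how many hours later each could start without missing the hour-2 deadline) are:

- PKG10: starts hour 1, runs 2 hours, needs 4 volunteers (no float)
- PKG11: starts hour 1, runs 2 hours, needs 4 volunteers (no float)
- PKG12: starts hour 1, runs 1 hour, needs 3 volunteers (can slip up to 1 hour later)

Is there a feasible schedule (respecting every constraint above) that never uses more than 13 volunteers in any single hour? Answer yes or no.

Schedule PKG10@1, PKG11@1, PKG12@1: h1:11  h2:8 — peak 11 ≤ 13.

yes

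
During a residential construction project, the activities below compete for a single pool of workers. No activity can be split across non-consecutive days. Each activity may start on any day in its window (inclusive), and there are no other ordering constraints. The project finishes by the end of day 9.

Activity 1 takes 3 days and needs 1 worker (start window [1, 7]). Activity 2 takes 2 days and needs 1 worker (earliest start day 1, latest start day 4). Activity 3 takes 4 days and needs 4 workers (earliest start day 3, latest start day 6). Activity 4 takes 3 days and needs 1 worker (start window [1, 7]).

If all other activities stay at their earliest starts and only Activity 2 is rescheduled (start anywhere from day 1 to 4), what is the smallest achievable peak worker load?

6

Activity 2@1: d1:3  d2:3  d3:6  d4:4  d5:4  d6:4  d7:0  d8:0  d9:0 → peak 6
Activity 2@2: d1:2  d2:3  d3:7  d4:4  d5:4  d6:4  d7:0  d8:0  d9:0 → peak 7
Activity 2@3: d1:2  d2:2  d3:7  d4:5  d5:4  d6:4  d7:0  d8:0  d9:0 → peak 7
Activity 2@4: d1:2  d2:2  d3:6  d4:5  d5:5  d6:4  d7:0  d8:0  d9:0 → peak 6
Best is Activity 2@1, peak 6.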